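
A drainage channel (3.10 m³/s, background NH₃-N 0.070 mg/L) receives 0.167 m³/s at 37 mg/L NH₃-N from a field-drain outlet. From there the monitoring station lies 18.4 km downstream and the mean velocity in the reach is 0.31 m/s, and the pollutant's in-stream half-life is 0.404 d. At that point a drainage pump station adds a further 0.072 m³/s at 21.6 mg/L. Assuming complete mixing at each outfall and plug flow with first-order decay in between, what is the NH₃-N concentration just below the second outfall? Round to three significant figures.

After mixing, C = (3.100·0.07000 + 0.1670·37.00) / 3.267 = 6.396/3.267 = 1.958 mg/L; combined flow 3.267 m³/s.
Travel time t = 18.4·1000 / 0.31 = 59350 s = 16.49 h.
Half-life 0.404 d → k = ln 2 / 0.404 = 1.716 d⁻¹.
Decay over the reach: 1.958·exp(−kt) = 1.958·0.3077 = 0.6024 mg/L.
Second outfall: C = (3.267·0.6024 + 0.07200·21.60)/3.339 = 1.055 mg/L.

1.06 mg/L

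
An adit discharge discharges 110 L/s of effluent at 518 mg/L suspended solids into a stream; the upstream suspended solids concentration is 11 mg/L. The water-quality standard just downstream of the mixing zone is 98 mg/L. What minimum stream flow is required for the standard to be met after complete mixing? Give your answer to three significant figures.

Set C_mix = 98: (Q·11.00 + 110.0·518.0) / (Q + 110.0) = 98
→ Q = 110.0·(518.0 − 98)/(98 − 11.00) = 531.0 L/s.

531 L/s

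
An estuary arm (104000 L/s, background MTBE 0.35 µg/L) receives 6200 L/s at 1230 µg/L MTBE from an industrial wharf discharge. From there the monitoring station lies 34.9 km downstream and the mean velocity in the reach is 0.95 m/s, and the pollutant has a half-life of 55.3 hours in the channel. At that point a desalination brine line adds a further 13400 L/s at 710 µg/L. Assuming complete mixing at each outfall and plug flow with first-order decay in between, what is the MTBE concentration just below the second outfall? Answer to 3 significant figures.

Mass balance: C = (104000·0.3500 + 6200·1230) / 110200 = 7662000/110200 = 69.53 µg/L; combined flow 110200 L/s.
Travel time t = 34.9·1000 / 0.95 = 36740 s = 10.20 h.
Half-life 55.3 h → k = ln 2 / 55.3 = 0.01253 h⁻¹ = 0.3008 d⁻¹.
First-order decay: C = 69.53·exp(−k·t) = 69.53·0.8799 = 61.18 µg/L.
Second outfall: C = (110200·61.18 + 13400·710.0)/123600 = 131.5 µg/L.

132 µg/L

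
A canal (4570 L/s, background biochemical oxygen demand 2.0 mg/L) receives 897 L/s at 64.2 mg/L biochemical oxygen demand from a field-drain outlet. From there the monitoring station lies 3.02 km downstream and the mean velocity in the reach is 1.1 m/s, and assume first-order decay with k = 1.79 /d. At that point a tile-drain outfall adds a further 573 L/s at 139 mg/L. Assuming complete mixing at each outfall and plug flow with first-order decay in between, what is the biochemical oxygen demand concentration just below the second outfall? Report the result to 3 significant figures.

23.6 mg/L

Mass balance: C = (4570·2.000 + 897.0·64.20) / 5467 = 66730/5467 = 12.21 mg/L; combined flow 5467 L/s.
Travel time t = 3.02·1000 / 1.1 = 2745 s = 0.7626 h.
After decay, C = 12.21 × e^(−kt) = 12.21 × 0.9447 = 11.53 mg/L.
Second outfall: C = (5467·11.53 + 573.0·139.0)/6040 = 23.62 mg/L.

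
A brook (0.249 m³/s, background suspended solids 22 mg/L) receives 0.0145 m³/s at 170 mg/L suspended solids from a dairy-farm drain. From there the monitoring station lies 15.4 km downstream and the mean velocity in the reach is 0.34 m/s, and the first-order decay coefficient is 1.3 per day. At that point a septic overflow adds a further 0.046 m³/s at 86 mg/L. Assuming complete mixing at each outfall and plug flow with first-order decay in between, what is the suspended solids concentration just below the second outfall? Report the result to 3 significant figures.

25.8 mg/L

Mass balance: C = (0.2490·22.00 + 0.01450·170.0) / 0.2635 = 7.943/0.2635 = 30.14 mg/L; combined flow 0.2635 m³/s.
Travel time t = 15.4·1000 / 0.34 = 45290 s = 12.58 h.
Applying C = C₀e^(−kt): 30.14 × 0.5059 = 15.25 mg/L.
Second outfall: C = (0.2635·15.25 + 0.04600·86.00)/0.3095 = 25.76 mg/L.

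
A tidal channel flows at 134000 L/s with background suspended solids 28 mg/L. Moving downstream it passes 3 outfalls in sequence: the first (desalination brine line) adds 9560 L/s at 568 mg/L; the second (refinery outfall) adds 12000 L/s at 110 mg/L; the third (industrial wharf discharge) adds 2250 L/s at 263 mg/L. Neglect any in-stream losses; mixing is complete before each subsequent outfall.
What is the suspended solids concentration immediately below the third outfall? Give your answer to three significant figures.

70.3 mg/L

After outfall 1: Q = 134000 + 9560 = 143600 L/s; C = (134000·28.00 + 9560·568.0)/143600 = 63.96 mg/L.
After outfall 2: Q = 143600 + 12000 = 155600 L/s; C = (143600·63.96 + 12000·110.0)/155600 = 67.51 mg/L.
After outfall 3: Q = 155600 + 2250 = 157800 L/s; C = (155600·67.51 + 2250·263.0)/157800 = 70.30 mg/L.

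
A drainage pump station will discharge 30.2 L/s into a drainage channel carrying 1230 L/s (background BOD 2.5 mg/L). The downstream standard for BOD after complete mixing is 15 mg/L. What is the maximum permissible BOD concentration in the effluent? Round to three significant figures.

524 mg/L

At the limit, (Qr·Cr + Qe·Cₑ)/(Qr + Qe) = 15:
Cₑ = (1260·15 − 1230·2.500) / 30.20 = 524.1 mg/L.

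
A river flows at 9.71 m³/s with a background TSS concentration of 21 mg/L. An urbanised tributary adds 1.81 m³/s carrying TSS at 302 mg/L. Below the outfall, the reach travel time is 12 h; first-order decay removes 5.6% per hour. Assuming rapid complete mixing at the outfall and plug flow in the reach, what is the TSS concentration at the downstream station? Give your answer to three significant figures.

32.6 mg/L

Conservation of mass: C = (9.710·21.00 + 1.810·302.0) / 11.52 = 750.5/11.52 = 65.15 mg/L.
5.6%/h lost → k = −ln(1 − 0.056) = 0.05763 h⁻¹.
Decay over the reach: 65.15·exp(−kt) = 65.15·0.5008 = 32.63 mg/L.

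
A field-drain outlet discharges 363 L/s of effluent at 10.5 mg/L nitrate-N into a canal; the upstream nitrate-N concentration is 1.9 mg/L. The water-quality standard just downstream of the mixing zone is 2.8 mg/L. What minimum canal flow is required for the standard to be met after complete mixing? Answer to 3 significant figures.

Set C_mix = 2.8: (Q·1.900 + 363.0·10.50) / (Q + 363.0) = 2.8
→ Q = 363.0·(10.50 − 2.8)/(2.8 − 1.900) = 3106 L/s.

3110 L/s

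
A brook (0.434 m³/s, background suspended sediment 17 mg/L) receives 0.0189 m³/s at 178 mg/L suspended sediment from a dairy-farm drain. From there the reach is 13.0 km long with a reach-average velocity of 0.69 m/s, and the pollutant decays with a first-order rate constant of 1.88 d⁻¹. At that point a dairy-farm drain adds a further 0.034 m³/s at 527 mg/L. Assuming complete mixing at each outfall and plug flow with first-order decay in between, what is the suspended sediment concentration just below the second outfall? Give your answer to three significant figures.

After mixing, C = (0.4340·17.00 + 0.01890·178.0) / 0.4529 = 10.74/0.4529 = 23.72 mg/L; combined flow 0.4529 m³/s.
Travel time t = 13.0·1000 / 0.69 = 18840 s = 5.233 h.
Applying C = C₀e^(−kt): 23.72 × 0.6637 = 15.74 mg/L.
At the second outfall, C = (0.4529·15.74 + 0.03400·527.0) / (0.4529 + 0.03400) = 51.44 mg/L.

51.4 mg/L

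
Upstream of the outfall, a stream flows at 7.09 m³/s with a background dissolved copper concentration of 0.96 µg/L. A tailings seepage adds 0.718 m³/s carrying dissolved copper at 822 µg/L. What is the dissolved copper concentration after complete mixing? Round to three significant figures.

76.5 µg/L

Mass balance: C = (7.090·0.9600 + 0.7180·822.0) / 7.808 = 597.0/7.808 = 76.46 µg/L.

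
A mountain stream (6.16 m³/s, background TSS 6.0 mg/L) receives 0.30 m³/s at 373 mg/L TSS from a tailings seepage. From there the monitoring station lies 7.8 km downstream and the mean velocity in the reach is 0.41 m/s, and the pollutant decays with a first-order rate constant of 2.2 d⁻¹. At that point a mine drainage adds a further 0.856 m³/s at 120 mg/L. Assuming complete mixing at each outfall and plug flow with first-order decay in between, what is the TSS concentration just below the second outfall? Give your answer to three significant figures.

26.6 mg/L

Mass balance: C = (6.160·6.000 + 0.3000·373.0) / 6.460 = 148.9/6.460 = 23.04 mg/L; combined flow 6.460 m³/s.
Travel time t = 7.8·1000 / 0.41 = 19020 s = 5.285 h.
Decay over the reach: 23.04·exp(−kt) = 23.04·0.6161 = 14.20 mg/L.
At the second outfall, C = (6.460·14.20 + 0.8560·120.0) / (6.460 + 0.8560) = 26.58 mg/L.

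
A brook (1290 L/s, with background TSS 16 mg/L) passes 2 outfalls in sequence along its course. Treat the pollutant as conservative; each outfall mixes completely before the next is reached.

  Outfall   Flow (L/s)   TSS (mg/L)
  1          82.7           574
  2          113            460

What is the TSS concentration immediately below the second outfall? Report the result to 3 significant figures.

Outfall 1: combined Q = 1373 L/s; C = (1290·16.00 + 82.70·574.0)/1373 = 49.62 mg/L.
Outfall 2: combined Q = 1486 L/s; C = (1373·49.62 + 113.0·460.0)/1486 = 80.83 mg/L.

80.8 mg/L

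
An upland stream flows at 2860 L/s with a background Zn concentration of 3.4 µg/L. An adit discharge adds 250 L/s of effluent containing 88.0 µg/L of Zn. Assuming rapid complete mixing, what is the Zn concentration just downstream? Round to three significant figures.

Mixed concentration C = ΣQC/ΣQ = (2860·3.400 + 250.0·88.00) / 3110 = 31720/3110 = 10.20 µg/L.

10.2 µg/L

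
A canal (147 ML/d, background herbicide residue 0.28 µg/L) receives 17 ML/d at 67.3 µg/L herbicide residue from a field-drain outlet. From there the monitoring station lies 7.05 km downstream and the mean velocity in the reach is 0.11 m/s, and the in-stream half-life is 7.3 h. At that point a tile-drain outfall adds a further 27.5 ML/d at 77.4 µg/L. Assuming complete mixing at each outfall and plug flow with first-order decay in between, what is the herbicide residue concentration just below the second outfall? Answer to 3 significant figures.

12.3 µg/L

Mixed concentration C = ΣQC/ΣQ = (147.0·0.2800 + 17.00·67.30) / 164.0 = 1185/164.0 = 7.227 µg/L; combined flow 164.0 ML/d.
Travel time t = 7.05·1000 / 0.11 = 64090 s = 17.80 h.
Half-life 7.3 h → k = ln 2 / 7.3 = 0.09495 h⁻¹ = 2.279 d⁻¹.
Decay over the reach: 7.227·exp(−kt) = 7.227·0.1844 = 1.333 µg/L.
At the second outfall, C = (164.0·1.333 + 27.50·77.40) / (164.0 + 27.50) = 12.26 µg/L.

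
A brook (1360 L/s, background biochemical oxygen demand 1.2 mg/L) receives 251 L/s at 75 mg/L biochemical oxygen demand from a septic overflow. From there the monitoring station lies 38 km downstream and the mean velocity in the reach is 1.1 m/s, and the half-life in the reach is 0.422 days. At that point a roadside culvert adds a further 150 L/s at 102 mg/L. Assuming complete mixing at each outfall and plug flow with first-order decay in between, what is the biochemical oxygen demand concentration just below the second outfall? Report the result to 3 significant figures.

Conservation of mass: C = (1360·1.200 + 251.0·75.00) / 1611 = 20460/1611 = 12.70 mg/L; combined flow 1611 L/s.
Travel time t = 38·1000 / 1.1 = 34550 s = 9.596 h.
Half-life 0.422 d → k = ln 2 / 0.422 = 1.643 d⁻¹.
After decay, C = 12.70 × e^(−kt) = 12.70 × 0.5185 = 6.585 mg/L.
At the second outfall, C = (1611·6.585 + 150.0·102.0) / (1611 + 150.0) = 14.71 mg/L.

14.7 mg/L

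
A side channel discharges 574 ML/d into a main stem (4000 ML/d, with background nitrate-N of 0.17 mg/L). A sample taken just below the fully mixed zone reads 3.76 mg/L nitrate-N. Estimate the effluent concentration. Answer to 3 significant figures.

28.8 mg/L

Mass balance: 4000·0.1700 + 574.0·Cₑ = 4574·3.760
→ Cₑ = (4574·3.760 − 4000·0.1700) / 574.0 = 28.78 mg/L.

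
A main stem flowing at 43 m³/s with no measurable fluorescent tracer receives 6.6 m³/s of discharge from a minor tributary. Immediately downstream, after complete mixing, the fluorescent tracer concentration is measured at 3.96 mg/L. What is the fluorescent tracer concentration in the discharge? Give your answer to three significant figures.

Mass balance: 43.00·0 + 6.600·Cₑ = 49.60·3.960
→ Cₑ = (49.60·3.960 − 43.00·0) / 6.600 = 29.76 mg/L.

29.8 mg/L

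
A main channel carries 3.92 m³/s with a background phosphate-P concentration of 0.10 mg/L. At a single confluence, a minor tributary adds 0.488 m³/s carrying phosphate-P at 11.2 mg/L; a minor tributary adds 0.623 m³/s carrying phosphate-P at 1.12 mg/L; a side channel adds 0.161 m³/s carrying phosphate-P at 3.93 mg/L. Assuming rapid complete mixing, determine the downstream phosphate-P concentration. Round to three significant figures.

Flow-weighted average: C = (3.920·0.1000 + 0.4880·11.20 + 0.6230·1.120 + 0.1610·3.930) / 5.192 = 7.188/5.192 = 1.384 mg/L.

1.38 mg/L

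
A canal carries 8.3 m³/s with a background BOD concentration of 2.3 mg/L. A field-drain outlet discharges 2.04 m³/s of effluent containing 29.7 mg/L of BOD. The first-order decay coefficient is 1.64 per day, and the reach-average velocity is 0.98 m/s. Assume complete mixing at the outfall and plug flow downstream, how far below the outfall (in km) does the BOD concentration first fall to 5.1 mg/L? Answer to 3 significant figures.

21.3 km

After mixing, C = (8.300·2.300 + 2.040·29.70) / 10.34 = 79.68/10.34 = 7.706 mg/L.
Set 7.706·exp(−k·t) = 5.1 → t = ln(7.706/5.1)/k = 21740 s = 6.040 h.
Distance = v·t = 0.98·21740 = 21310 m = 21.31 km.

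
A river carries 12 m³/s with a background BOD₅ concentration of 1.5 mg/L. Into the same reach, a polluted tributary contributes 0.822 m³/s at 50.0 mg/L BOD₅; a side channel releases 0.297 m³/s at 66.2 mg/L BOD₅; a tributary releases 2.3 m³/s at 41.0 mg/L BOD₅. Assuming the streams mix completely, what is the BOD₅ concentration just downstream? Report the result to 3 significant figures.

Mass balance: C = (12.00·1.500 + 0.8220·50.00 + 0.2970·66.20 + 2.300·41.00) / 15.42 = 173.1/15.42 = 11.22 mg/L.

11.2 mg/L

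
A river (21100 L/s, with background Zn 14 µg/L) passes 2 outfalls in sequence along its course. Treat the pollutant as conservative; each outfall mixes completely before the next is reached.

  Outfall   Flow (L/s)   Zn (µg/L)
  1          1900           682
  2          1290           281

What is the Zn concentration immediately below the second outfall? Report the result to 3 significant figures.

Outfall 1: combined Q = 23000 L/s; C = (21100·14.00 + 1900·682.0)/23000 = 69.18 µg/L.
Outfall 2: combined Q = 24290 L/s; C = (23000·69.18 + 1290·281.0)/24290 = 80.43 µg/L.

80.4 µg/L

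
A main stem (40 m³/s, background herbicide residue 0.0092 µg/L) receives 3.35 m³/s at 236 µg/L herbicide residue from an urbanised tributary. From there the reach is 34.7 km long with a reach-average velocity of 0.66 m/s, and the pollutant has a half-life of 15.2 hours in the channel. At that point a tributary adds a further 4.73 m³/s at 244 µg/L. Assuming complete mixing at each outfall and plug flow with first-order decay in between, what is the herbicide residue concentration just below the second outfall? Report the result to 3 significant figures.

32.5 µg/L

Conservation of mass: C = (40.00·0.009200 + 3.350·236.0) / 43.35 = 791.0/43.35 = 18.25 µg/L; combined flow 43.35 m³/s.
Travel time t = 34.7·1000 / 0.66 = 52580 s = 14.60 h.
Half-life 15.2 h → k = ln 2 / 15.2 = 0.04560 h⁻¹ = 1.094 d⁻¹.
Applying C = C₀e^(−kt): 18.25 × 0.5138 = 9.374 µg/L.
At the second outfall, C = (43.35·9.374 + 4.730·244.0) / (43.35 + 4.730) = 32.46 µg/L.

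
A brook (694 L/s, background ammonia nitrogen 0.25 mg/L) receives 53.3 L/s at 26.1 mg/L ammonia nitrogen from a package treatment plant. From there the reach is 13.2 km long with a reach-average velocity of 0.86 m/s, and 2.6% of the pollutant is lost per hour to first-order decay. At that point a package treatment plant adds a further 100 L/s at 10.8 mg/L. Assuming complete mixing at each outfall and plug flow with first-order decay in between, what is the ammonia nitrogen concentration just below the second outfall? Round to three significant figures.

2.93 mg/L

Conservation of mass: C = (694.0·0.2500 + 53.30·26.10) / 747.3 = 1565/747.3 = 2.094 mg/L; combined flow 747.3 L/s.
Travel time t = 13.2·1000 / 0.86 = 15350 s = 4.264 h.
2.6%/h lost → k = −ln(1 − 0.026) = 0.02634 h⁻¹.
First-order decay: C = 2.094·exp(−k·t) = 2.094·0.8938 = 1.871 mg/L.
Second outfall: C = (747.3·1.871 + 100.0·10.80)/847.3 = 2.925 mg/L.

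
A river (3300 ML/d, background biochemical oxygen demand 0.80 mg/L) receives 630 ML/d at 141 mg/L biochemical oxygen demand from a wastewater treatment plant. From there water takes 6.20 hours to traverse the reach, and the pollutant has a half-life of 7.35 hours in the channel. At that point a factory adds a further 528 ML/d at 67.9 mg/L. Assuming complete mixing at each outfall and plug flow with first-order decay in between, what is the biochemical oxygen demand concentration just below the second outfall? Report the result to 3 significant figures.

Mass balance: C = (3300·0.8000 + 630.0·141.0) / 3930 = 91470/3930 = 23.27 mg/L; combined flow 3930 ML/d.
Half-life 7.35 h → k = ln 2 / 7.35 = 0.09431 h⁻¹ = 2.263 d⁻¹.
Decay over the reach: 23.27·exp(−kt) = 23.27·0.5573 = 12.97 mg/L.
At the second outfall, C = (3930·12.97 + 528.0·67.90) / (3930 + 528.0) = 19.48 mg/L.

19.5 mg/L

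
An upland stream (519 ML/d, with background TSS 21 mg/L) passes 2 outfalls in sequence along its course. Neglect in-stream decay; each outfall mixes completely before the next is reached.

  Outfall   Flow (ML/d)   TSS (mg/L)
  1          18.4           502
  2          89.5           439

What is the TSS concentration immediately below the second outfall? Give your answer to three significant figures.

94.8 mg/L

Outfall 1: combined Q = 537.4 ML/d; C = (519.0·21.00 + 18.40·502.0)/537.4 = 37.47 mg/L.
Outfall 2: combined Q = 626.9 ML/d; C = (537.4·37.47 + 89.50·439.0)/626.9 = 94.79 mg/L.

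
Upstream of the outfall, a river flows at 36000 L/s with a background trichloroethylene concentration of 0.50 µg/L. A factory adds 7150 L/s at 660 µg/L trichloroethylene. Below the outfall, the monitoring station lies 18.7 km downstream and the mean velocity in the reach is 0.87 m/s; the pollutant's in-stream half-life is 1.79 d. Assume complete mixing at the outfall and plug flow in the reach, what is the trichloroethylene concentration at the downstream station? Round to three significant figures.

99.7 µg/L

Mixed concentration C = ΣQC/ΣQ = (36000·0.5000 + 7150·660.0) / 43150 = 4737000/43150 = 109.8 µg/L.
Travel time t = 18.7·1000 / 0.87 = 21490 s = 5.971 h.
Half-life 1.79 d → k = ln 2 / 1.79 = 0.3872 d⁻¹.
Decay over the reach: 109.8·exp(−kt) = 109.8·0.9082 = 99.70 µg/L.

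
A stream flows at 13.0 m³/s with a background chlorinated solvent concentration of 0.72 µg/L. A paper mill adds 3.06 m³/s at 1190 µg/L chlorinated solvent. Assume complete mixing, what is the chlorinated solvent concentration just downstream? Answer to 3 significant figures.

227 µg/L

Conservation of mass: C = (13.00·0.7200 + 3.060·1190) / 16.06 = 3651/16.06 = 227.3 µg/L.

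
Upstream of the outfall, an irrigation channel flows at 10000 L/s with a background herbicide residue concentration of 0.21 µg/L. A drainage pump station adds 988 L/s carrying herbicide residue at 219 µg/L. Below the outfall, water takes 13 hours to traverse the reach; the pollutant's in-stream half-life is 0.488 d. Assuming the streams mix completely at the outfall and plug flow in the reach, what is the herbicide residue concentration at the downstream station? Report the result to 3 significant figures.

9.21 µg/L

Flow-weighted average: C = (10000·0.2100 + 988.0·219.0) / 10990 = 218500/10990 = 19.88 µg/L.
Half-life 0.488 d → k = ln 2 / 0.488 = 1.420 d⁻¹.
Applying C = C₀e^(−kt): 19.88 × 0.4633 = 9.212 µg/L.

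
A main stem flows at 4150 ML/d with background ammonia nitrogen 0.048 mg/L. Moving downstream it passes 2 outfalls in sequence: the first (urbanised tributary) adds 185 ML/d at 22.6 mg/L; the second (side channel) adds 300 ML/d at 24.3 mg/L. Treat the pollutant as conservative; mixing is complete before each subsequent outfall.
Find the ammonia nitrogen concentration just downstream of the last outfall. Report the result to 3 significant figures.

After outfall 1: Q = 4150 + 185.0 = 4335 ML/d; C = (4150·0.04800 + 185.0·22.60)/4335 = 1.010 mg/L.
After outfall 2: Q = 4335 + 300.0 = 4635 ML/d; C = (4335·1.010 + 300.0·24.30)/4635 = 2.518 mg/L.

2.52 mg/L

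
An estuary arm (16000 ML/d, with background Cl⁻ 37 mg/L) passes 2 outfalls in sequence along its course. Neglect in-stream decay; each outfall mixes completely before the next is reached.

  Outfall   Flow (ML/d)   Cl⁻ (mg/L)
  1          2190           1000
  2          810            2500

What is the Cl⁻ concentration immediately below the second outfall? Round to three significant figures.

After outfall 1: Q = 16000 + 2190 = 18190 ML/d; C = (16000·37.00 + 2190·1000)/18190 = 152.9 mg/L.
After outfall 2: Q = 18190 + 810.0 = 19000 ML/d; C = (18190·152.9 + 810.0·2500)/19000 = 253.0 mg/L.

253 mg/L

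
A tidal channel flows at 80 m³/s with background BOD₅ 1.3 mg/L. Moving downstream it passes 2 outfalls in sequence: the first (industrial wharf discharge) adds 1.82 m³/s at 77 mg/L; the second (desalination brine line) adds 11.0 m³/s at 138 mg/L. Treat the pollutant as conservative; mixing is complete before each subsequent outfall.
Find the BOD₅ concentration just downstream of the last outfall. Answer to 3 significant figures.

19.0 mg/L

Below outfall 1: Q → 81.82 m³/s, C = (80.00·1.300 + 1.820·77.00)/81.82 = 2.984 mg/L.
Below outfall 2: Q → 92.82 m³/s, C = (81.82·2.984 + 11.00·138.0)/92.82 = 18.98 mg/L.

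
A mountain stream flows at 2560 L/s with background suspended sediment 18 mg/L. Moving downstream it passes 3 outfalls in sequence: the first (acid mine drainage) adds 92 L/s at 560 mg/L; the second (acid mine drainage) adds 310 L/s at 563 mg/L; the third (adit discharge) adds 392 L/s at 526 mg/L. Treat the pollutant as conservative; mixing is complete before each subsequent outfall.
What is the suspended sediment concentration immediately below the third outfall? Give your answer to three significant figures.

143 mg/L

Outfall 1: combined Q = 2652 L/s; C = (2560·18.00 + 92.00·560.0)/2652 = 36.80 mg/L.
Outfall 2: combined Q = 2962 L/s; C = (2652·36.80 + 310.0·563.0)/2962 = 91.87 mg/L.
Outfall 3: combined Q = 3354 L/s; C = (2962·91.87 + 392.0·526.0)/3354 = 142.6 mg/L.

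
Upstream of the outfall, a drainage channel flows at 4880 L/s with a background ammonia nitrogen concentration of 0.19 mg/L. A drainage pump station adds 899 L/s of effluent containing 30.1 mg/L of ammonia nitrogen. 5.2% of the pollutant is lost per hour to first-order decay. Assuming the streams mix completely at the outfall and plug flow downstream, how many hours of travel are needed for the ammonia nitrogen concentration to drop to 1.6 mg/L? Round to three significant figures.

20.7 h

Conservation of mass: C = (4880·0.1900 + 899.0·30.10) / 5779 = 27990/5779 = 4.843 mg/L.
5.2%/h lost → k = −ln(1 − 0.052) = 0.05340 h⁻¹.
4.843·exp(−k·t) = 1.6 → t = ln(4.843/1.6)/k = 74660 s = 20.74 h.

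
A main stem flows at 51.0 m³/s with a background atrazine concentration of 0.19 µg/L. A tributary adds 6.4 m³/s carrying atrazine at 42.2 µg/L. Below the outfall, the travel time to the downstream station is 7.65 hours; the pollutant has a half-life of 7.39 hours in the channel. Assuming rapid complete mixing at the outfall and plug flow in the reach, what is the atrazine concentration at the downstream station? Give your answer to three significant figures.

2.38 µg/L

Flow-weighted average: C = (51.00·0.1900 + 6.400·42.20) / 57.40 = 279.8/57.40 = 4.874 µg/L.
Half-life 7.39 h → k = ln 2 / 7.39 = 0.09380 h⁻¹ = 2.251 d⁻¹.
Applying C = C₀e^(−kt): 4.874 × 0.4880 = 2.378 µg/L.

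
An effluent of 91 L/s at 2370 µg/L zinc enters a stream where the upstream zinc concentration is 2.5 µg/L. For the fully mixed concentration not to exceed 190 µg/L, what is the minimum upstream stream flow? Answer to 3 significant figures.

1060 L/s

Set C_mix = 190: (Q·2.500 + 91.00·2370) / (Q + 91.00) = 190
→ Q = 91.00·(2370 − 190)/(190 − 2.500) = 1058 L/s.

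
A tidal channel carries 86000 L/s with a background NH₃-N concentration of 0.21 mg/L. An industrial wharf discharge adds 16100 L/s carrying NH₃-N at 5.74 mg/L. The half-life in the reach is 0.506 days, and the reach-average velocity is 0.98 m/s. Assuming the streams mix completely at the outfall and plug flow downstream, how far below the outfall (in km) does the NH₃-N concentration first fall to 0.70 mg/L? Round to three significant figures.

26.9 km

After mixing, C = (86000·0.2100 + 16100·5.740) / 102100 = 110500/102100 = 1.082 mg/L.
Half-life 0.506 d → k = ln 2 / 0.506 = 1.370 d⁻¹.
Set 1.082·exp(−k·t) = 0.70 → t = ln(1.082/0.70)/k = 27470 s = 7.630 h.
Distance = v·t = 0.98·27470 = 26920 m = 26.92 km.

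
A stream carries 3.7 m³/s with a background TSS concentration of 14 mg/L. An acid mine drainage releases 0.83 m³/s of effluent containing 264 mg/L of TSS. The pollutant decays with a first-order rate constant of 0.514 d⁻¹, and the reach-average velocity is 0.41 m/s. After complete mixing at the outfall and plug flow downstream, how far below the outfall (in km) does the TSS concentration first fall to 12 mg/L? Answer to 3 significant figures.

Conservation of mass: C = (3.700·14.00 + 0.8300·264.0) / 4.530 = 270.9/4.530 = 59.81 mg/L.
Set 59.81·exp(−k·t) = 12 → t = ln(59.81/12)/k = 270000 s = 75.00 h.
Distance = v·t = 0.41·270000 = 110700 m = 110.7 km.

111 km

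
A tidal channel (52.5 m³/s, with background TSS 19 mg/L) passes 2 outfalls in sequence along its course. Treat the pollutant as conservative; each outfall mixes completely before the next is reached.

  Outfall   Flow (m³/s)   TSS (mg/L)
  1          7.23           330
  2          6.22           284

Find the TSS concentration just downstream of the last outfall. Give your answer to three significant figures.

78.1 mg/L

Outfall 1: combined Q = 59.73 m³/s; C = (52.50·19.00 + 7.230·330.0)/59.73 = 56.64 mg/L.
Outfall 2: combined Q = 65.95 m³/s; C = (59.73·56.64 + 6.220·284.0)/65.95 = 78.09 mg/L.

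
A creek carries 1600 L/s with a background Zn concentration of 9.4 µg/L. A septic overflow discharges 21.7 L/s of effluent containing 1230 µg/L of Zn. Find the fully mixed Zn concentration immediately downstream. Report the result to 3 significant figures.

25.7 µg/L

Mixed concentration C = ΣQC/ΣQ = (1600·9.400 + 21.70·1230) / 1622 = 41730/1622 = 25.73 µg/L.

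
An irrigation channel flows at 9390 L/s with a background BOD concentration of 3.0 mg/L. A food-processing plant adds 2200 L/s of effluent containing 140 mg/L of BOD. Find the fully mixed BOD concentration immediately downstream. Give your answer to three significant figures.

Mixed concentration C = ΣQC/ΣQ = (9390·3.000 + 2200·140.0) / 11590 = 336200/11590 = 29.01 mg/L.

29.0 mg/L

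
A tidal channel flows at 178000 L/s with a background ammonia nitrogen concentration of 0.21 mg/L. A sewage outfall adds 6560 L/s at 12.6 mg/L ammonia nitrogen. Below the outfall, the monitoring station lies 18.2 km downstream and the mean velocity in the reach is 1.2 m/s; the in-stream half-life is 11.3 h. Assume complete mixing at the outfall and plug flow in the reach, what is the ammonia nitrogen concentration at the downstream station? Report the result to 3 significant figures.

0.502 mg/L

Flow-weighted average: C = (178000·0.2100 + 6560·12.60) / 184600 = 120000/184600 = 0.6504 mg/L.
Travel time t = 18.2·1000 / 1.2 = 15170 s = 4.213 h.
Half-life 11.3 h → k = ln 2 / 11.3 = 0.06134 h⁻¹ = 1.472 d⁻¹.
Decay over the reach: 0.6504·exp(−kt) = 0.6504·0.7723 = 0.5023 mg/L.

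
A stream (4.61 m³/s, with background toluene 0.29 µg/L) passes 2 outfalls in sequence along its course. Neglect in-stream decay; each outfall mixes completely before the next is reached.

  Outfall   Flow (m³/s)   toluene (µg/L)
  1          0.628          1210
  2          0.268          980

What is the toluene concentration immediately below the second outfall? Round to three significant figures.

186 µg/L

Outfall 1: combined Q = 5.238 m³/s; C = (4.610·0.2900 + 0.6280·1210)/5.238 = 145.3 µg/L.
Outfall 2: combined Q = 5.506 m³/s; C = (5.238·145.3 + 0.2680·980.0)/5.506 = 186.0 µg/L.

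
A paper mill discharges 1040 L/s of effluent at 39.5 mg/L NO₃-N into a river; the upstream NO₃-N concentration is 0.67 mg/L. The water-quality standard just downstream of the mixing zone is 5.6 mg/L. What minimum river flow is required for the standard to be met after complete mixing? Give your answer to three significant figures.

Set C_mix = 5.6: (Q·0.6700 + 1040·39.50) / (Q + 1040) = 5.6
→ Q = 1040·(39.50 − 5.6)/(5.6 − 0.6700) = 7151 L/s.

7150 L/s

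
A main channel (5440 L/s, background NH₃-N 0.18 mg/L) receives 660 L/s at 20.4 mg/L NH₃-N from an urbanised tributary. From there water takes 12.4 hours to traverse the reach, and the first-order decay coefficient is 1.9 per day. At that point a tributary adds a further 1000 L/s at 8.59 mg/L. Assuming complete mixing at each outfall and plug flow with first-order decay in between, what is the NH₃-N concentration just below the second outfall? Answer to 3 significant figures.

1.97 mg/L

Mass balance: C = (5440·0.1800 + 660.0·20.40) / 6100 = 14440/6100 = 2.368 mg/L; combined flow 6100 L/s.
Applying C = C₀e^(−kt): 2.368 × 0.3747 = 0.8872 mg/L.
Second outfall: C = (6100·0.8872 + 1000·8.590)/7100 = 1.972 mg/L.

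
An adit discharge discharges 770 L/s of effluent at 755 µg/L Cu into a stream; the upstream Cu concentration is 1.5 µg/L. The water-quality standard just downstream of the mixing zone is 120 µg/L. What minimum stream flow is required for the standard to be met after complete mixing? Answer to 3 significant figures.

4130 L/s

Set C_mix = 120: (Q·1.500 + 770.0·755.0) / (Q + 770.0) = 120
→ Q = 770.0·(755.0 − 120)/(120 − 1.500) = 4126 L/s.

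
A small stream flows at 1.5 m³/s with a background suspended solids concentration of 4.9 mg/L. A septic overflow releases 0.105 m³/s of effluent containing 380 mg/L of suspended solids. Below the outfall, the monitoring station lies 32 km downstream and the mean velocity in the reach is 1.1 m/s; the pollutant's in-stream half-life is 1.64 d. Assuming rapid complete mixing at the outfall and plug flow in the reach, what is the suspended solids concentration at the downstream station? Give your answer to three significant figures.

25.5 mg/L

Mixed concentration C = ΣQC/ΣQ = (1.500·4.900 + 0.1050·380.0) / 1.605 = 47.25/1.605 = 29.44 mg/L.
Travel time t = 32·1000 / 1.1 = 29090 s = 8.081 h.
Half-life 1.64 d → k = ln 2 / 1.64 = 0.4227 d⁻¹.
Applying C = C₀e^(−kt): 29.44 × 0.8674 = 25.53 mg/L.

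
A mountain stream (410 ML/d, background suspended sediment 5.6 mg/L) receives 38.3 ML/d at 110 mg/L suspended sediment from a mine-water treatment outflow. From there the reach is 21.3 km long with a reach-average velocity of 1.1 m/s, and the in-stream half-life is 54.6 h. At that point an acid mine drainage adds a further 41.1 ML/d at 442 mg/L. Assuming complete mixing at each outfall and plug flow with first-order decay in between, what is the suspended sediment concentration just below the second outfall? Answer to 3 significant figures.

Flow-weighted average: C = (410.0·5.600 + 38.30·110.0) / 448.3 = 6509/448.3 = 14.52 mg/L; combined flow 448.3 ML/d.
Travel time t = 21.3·1000 / 1.1 = 19360 s = 5.379 h.
Half-life 54.6 h → k = ln 2 / 54.6 = 0.01270 h⁻¹ = 0.3047 d⁻¹.
Applying C = C₀e^(−kt): 14.52 × 0.9340 = 13.56 mg/L.
At the second outfall, C = (448.3·13.56 + 41.10·442.0) / (448.3 + 41.10) = 49.54 mg/L.

49.5 mg/L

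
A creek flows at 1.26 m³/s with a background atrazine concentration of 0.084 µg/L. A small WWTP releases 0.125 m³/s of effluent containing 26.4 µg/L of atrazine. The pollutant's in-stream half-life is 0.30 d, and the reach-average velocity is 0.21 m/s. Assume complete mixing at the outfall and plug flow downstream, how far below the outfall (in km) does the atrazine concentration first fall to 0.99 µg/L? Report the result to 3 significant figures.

7.14 km

Conservation of mass: C = (1.260·0.08400 + 0.1250·26.40) / 1.385 = 3.406/1.385 = 2.459 µg/L.
Half-life 0.30 d → k = ln 2 / 0.30 = 2.310 d⁻¹.
Set 2.459·exp(−k·t) = 0.99 → t = ln(2.459/0.99)/k = 34020 s = 9.451 h.
Distance = v·t = 0.21·34020 = 7145 m = 7.145 km.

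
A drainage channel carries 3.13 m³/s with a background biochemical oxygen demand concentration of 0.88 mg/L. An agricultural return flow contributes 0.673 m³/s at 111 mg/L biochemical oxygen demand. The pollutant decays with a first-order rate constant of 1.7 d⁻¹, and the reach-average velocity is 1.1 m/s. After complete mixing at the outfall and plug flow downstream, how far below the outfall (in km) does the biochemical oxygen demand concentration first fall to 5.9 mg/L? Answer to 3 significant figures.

69.3 km

Conservation of mass: C = (3.130·0.8800 + 0.6730·111.0) / 3.803 = 77.46/3.803 = 20.37 mg/L.
Set 20.37·exp(−k·t) = 5.9 → t = ln(20.37/5.9)/k = 62970 s = 17.49 h.
Distance = v·t = 1.1·62970 = 69270 m = 69.27 km.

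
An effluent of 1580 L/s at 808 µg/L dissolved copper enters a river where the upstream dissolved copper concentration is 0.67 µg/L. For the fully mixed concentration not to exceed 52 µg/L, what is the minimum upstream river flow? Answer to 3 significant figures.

23300 L/s

Set C_mix = 52: (Q·0.6700 + 1580·808.0) / (Q + 1580) = 52
→ Q = 1580·(808.0 − 52)/(52 − 0.6700) = 23270 L/s.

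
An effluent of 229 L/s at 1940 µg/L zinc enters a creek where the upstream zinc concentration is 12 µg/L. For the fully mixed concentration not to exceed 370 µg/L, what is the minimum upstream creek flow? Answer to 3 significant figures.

Set C_mix = 370: (Q·12.00 + 229.0·1940) / (Q + 229.0) = 370
→ Q = 229.0·(1940 − 370)/(370 − 12.00) = 1004 L/s.

1000 L/s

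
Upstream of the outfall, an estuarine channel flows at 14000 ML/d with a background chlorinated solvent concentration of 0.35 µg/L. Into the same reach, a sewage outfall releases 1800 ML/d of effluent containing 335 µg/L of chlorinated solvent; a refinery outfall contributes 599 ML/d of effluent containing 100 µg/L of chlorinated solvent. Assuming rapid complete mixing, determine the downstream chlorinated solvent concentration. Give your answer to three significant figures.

After mixing, C = (14000·0.3500 + 1800·335.0 + 599.0·100.0) / 16400 = 667800/16400 = 40.72 µg/L.

40.7 µg/L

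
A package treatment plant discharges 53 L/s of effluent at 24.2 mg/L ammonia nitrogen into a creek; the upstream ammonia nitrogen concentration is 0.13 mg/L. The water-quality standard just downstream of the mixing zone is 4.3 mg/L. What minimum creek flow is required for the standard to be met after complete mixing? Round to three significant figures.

Set C_mix = 4.3: (Q·0.1300 + 53.00·24.20) / (Q + 53.00) = 4.3
→ Q = 53.00·(24.20 − 4.3)/(4.3 − 0.1300) = 252.9 L/s.

253 L/s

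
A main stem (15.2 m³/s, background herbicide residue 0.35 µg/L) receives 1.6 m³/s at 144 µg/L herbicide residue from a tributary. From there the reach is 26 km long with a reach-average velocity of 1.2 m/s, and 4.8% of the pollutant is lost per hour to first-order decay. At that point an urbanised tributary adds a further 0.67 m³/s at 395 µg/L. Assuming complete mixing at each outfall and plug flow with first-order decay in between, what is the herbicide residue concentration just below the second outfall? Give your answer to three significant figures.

25.2 µg/L

Flow-weighted average: C = (15.20·0.3500 + 1.600·144.0) / 16.80 = 235.7/16.80 = 14.03 µg/L; combined flow 16.80 m³/s.
Travel time t = 26·1000 / 1.2 = 21670 s = 6.019 h.
4.8%/h lost → k = −ln(1 − 0.048) = 0.04919 h⁻¹.
Applying C = C₀e^(−kt): 14.03 × 0.7437 = 10.44 µg/L.
Second outfall: C = (16.80·10.44 + 0.6700·395.0)/17.47 = 25.18 µg/L.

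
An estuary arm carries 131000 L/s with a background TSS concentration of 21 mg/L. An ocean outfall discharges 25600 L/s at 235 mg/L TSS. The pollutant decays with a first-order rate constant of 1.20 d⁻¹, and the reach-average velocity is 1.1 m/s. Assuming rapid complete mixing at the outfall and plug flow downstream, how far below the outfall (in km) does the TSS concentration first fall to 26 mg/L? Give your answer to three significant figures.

After mixing, C = (131000·21.00 + 25600·235.0) / 156600 = 8767000/156600 = 55.98 mg/L.
Set 55.98·exp(−k·t) = 26 → t = ln(55.98/26)/k = 55220 s = 15.34 h.
Distance = v·t = 1.1·55220 = 60740 m = 60.74 km.

60.7 km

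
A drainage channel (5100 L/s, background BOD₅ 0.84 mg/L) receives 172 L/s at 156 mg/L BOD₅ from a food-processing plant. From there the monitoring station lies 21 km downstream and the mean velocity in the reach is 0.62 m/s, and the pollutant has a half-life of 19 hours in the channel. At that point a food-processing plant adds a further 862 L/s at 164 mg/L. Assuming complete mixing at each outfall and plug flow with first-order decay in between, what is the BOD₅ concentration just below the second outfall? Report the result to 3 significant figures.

26.6 mg/L

Mass balance: C = (5100·0.8400 + 172.0·156.0) / 5272 = 31120/5272 = 5.902 mg/L; combined flow 5272 L/s.
Travel time t = 21·1000 / 0.62 = 33870 s = 9.409 h.
Half-life 19 h → k = ln 2 / 19 = 0.03648 h⁻¹ = 0.8756 d⁻¹.
Decay over the reach: 5.902·exp(−kt) = 5.902·0.7095 = 4.187 mg/L.
Second outfall: C = (5272·4.187 + 862.0·164.0)/6134 = 26.65 mg/L.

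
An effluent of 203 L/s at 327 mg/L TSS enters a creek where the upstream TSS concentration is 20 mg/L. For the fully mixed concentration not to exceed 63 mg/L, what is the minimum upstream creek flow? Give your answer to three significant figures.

Set C_mix = 63: (Q·20.00 + 203.0·327.0) / (Q + 203.0) = 63
→ Q = 203.0·(327.0 − 63)/(63 − 20.00) = 1246 L/s.

1250 L/s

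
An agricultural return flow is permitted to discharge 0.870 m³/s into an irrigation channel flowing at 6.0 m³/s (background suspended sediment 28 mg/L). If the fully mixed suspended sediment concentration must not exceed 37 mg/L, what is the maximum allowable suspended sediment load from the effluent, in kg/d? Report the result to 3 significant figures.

7450 kg/d

Mass balance at the limit: 6.000·28.00 + 0.8700·Cₑ = 6.870·37 → Cₑ = 99.07 mg/L.
Load = 0.8700 m³/s × 99.07 g/m³ × 86 400 s/d = 7447 kg/d.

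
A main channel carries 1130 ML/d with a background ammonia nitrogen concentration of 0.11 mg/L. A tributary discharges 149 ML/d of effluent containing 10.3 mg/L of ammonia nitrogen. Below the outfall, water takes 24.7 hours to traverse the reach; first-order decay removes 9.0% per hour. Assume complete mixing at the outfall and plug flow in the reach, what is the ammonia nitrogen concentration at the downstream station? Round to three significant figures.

After mixing, C = (1130·0.1100 + 149.0·10.30) / 1279 = 1659/1279 = 1.297 mg/L.
9.0%/h lost → k = −ln(1 − 0.09) = 0.09431 h⁻¹.
After decay, C = 1.297 × e^(−kt) = 1.297 × 0.09735 = 0.1263 mg/L.

0.126 mg/L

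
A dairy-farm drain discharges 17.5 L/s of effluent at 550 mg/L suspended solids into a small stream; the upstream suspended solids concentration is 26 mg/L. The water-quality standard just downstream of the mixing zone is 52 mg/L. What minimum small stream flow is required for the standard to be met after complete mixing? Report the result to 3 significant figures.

335 L/s

Set C_mix = 52: (Q·26.00 + 17.50·550.0) / (Q + 17.50) = 52
→ Q = 17.50·(550.0 − 52)/(52 − 26.00) = 335.2 L/s.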